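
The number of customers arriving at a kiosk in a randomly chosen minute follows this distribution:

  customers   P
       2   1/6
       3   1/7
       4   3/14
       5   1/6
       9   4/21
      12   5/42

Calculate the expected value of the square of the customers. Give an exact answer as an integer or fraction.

E[X²] = (1/6)·4 + (1/7)·9 + (3/14)·16 + (1/6)·25 + (4/21)·81 + (5/42)·144
     = 1769/42

1769/42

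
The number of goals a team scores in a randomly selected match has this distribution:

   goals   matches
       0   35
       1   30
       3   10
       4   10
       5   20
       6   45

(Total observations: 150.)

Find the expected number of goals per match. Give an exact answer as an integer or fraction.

47/15

Total = 150, so P(goals=0) = 35/150, etc.
E[X] = (7/30)·0 + (1/5)·1 + (1/15)·3 + (1/15)·4 + (2/15)·5 + (3/10)·6
     = 47/15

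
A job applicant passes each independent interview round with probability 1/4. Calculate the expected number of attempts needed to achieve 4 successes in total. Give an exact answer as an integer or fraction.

16

By linearity (sum of 4 independent geometric waits), E[trials] = 4/p = 4/(1/4) = 16.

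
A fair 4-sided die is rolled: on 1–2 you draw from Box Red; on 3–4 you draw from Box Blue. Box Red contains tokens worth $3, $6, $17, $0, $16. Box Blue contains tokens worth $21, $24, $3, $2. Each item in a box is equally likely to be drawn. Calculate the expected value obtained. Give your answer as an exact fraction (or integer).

209/20 dollars

E[X | Box Red] = (3 + 6 + 17 + 0 + 16)/5 = 42/5
E[X | Box Blue] = (21 + 24 + 3 + 2)/4 = 25/2
E[X] = (1/2)·42/5 + (1/2)·25/2 = 209/20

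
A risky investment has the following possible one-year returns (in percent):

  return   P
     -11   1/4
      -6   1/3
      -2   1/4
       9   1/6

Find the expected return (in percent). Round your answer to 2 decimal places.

E[X] = (1/4)·(-11) + (1/3)·(-6) + (1/4)·(-2) + (1/6)·9
     = -15/4 ≈ -3.75

-3.75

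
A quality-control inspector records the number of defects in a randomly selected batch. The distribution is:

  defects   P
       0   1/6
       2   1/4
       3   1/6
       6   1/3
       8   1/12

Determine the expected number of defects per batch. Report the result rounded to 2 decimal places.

E[X] = (1/6)·0 + (1/4)·2 + (1/6)·3 + (1/3)·6 + (1/12)·8
     = 11/3 ≈ 3.67

3.67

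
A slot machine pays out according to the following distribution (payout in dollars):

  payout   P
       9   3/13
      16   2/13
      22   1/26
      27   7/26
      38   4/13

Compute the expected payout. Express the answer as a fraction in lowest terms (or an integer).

E[X] = (3/13)·9 + (2/13)·16 + (1/26)·22 + (7/26)·27 + (4/13)·38
     = 633/26

633/26 dollars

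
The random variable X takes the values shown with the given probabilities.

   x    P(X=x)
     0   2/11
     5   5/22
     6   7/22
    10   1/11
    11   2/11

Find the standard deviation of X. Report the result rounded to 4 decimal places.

E[X] = 131/22, E[X²] = 1061/22
Var(X) = E[X²] − (E[X])² = 1061/22 − 17161/484 = 6181/484
SD(X) = √(6181/484) ≈ 3.5736

3.5736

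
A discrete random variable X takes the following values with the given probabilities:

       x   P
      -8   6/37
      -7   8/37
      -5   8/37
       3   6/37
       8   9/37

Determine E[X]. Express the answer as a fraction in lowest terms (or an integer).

E[X] = (6/37)·(-8) + (8/37)·(-7) + (8/37)·(-5) + (6/37)·3 + (9/37)·8
     = -54/37

-54/37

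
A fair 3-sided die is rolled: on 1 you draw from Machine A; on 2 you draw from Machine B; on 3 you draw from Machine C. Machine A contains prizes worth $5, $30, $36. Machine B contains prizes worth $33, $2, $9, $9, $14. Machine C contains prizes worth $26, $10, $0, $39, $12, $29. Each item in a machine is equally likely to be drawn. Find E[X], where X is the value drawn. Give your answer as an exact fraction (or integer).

94/5 dollars

E[X | Machine A] = (5 + 30 + 36)/3 = 71/3
E[X | Machine B] = (33 + 2 + 9 + 9 + 14)/5 = 67/5
E[X | Machine C] = (26 + 10 + 0 + 39 + 12 + 29)/6 = 58/3
E[X] = (1/3)·71/3 + (1/3)·67/5 + (1/3)·58/3 = 94/5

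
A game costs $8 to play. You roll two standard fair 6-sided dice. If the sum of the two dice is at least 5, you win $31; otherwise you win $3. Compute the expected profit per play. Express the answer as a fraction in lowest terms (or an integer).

55/3 dollars

E[payout] = (1/6)·3 + (5/6)·31 = 79/3
Expected profit = 79/3 − 8 = 55/3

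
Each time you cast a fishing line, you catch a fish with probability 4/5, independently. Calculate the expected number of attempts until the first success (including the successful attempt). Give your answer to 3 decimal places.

1.250

For a geometric distribution, E[trials] = 1/p = 1/(4/5) = 5/4.
≈ 1.250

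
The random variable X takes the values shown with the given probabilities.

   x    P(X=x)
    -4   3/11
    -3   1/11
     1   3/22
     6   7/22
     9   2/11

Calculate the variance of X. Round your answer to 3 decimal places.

E[X] = (3/11)·(-4) + (1/11)·(-3) + (3/22)·1 + (7/22)·6 + (2/11)·9 = 51/22
E[X²] = (3/11)·16 + (1/11)·9 + (3/22)·1 + (7/22)·36 + (2/11)·81 = 63/2
Var(X) = 63/2 − (51/22)² = 12645/484 ≈ 26.126

26.126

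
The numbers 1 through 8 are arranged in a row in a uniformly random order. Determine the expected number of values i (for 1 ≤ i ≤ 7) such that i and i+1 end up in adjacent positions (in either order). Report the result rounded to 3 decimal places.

1.750

For each i ∈ {1,…,7}, let Xᵢ = 1 if i and i+1 are adjacent. P(Xᵢ=1) = 2·(8−1)!/8! = 2/8.
By linearity, E[ΣXᵢ] = (7)·(2/8) = 7/4.
≈ 1.750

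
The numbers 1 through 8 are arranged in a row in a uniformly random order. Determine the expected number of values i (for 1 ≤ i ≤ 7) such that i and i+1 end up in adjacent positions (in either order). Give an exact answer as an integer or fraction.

7/4

For each i ∈ {1,…,7}, let Xᵢ = 1 if i and i+1 are adjacent. P(Xᵢ=1) = 2·(8−1)!/8! = 2/8.
By linearity, E[ΣXᵢ] = (7)·(2/8) = 7/4.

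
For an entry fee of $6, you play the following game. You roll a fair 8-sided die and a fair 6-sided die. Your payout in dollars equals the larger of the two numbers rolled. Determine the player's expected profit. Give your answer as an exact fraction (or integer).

-37/48 dollars

Distribution of the larger of the two numbers rolled: 1 w.p. 1/48, 2 w.p. 1/16, 3 w.p. 5/48, 4 w.p. 7/48, 5 w.p. 3/16, 6 w.p. 11/48, …
E[payout] = (1/48)·1 + (1/16)·2 + (5/48)·3 + (7/48)·4 + (3/16)·5 + (11/48)·6 + (1/8)·7 + (1/8)·8 = 251/48
Expected profit = 251/48 − 6 = -37/48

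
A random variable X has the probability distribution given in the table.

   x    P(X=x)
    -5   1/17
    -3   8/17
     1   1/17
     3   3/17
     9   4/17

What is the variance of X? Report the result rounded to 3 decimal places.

25.412

E[X] = (1/17)·(-5) + (8/17)·(-3) + (1/17)·1 + (3/17)·3 + (4/17)·9 = 1
E[X²] = (1/17)·25 + (8/17)·9 + (1/17)·1 + (3/17)·9 + (4/17)·81 = 449/17
Var(X) = 449/17 − (1)² = 432/17 ≈ 25.412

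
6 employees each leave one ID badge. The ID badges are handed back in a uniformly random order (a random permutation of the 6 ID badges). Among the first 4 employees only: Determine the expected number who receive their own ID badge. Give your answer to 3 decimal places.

0.667

Let Xᵢ = 1 if person i gets their own ID badge. For each i, P(Xᵢ=1) = 1/6.
By linearity of expectation, E[X₁+…+X_4] = 4·(1/6) = 2/3.
≈ 0.667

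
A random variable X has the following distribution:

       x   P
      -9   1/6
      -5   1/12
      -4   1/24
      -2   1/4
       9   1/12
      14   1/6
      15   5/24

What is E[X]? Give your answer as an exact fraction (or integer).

29/8

E[X] = (1/6)·(-9) + (1/12)·(-5) + (1/24)·(-4) + (1/4)·(-2) + (1/12)·9 + (1/6)·14 + (5/24)·15
     = 29/8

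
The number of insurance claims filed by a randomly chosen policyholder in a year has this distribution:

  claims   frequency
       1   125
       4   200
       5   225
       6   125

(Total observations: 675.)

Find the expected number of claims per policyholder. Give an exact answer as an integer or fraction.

112/27

Total = 675, so P(claims=1) = 125/675, etc.
E[X] = (5/27)·1 + (8/27)·4 + (1/3)·5 + (5/27)·6
     = 112/27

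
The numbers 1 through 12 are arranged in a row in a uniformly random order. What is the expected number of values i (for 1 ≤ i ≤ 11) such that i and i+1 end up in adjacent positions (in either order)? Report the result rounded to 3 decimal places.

For each i ∈ {1,…,11}, let Xᵢ = 1 if i and i+1 are adjacent. P(Xᵢ=1) = 2·(12−1)!/12! = 2/12.
By linearity, E[ΣXᵢ] = (11)·(2/12) = 11/6.
≈ 1.833

1.833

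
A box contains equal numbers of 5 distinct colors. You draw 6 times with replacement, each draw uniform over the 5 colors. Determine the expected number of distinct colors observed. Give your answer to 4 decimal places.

3.6893

Let Xⱼ=1 if type j appears at least once. P(Xⱼ=1) = 1 − ((5−1)/5)^6 = 11529/15625.
E[#distinct] = 5·11529/15625 = 11529/3125.
≈ 3.6893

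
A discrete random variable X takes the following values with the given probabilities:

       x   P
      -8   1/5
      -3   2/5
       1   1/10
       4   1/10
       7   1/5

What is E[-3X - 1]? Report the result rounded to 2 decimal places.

1.70

E[-3x-1] = (1/5)·23 + (2/5)·8 + (1/10)·(-4) + (1/10)·(-13) + (1/5)·(-22)
     = 17/10 ≈ 1.70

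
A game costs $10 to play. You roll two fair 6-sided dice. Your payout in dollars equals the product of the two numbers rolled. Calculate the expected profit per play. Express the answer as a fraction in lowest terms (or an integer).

Distribution of the product of the two numbers rolled: 1 w.p. 1/36, 2 w.p. 1/18, 3 w.p. 1/18, 4 w.p. 1/12, 5 w.p. 1/18, 6 w.p. 1/9, …
E[payout] = (1/36)·1 + (1/18)·2 + (1/18)·3 + (1/12)·4 + (1/18)·5 + (1/9)·6 + (1/18)·8 + (1/36)·9 + (1/18)·10 + (1/9)·12 + (1/18)·15 + (1/36)·16 + (1/18)·18 + (1/18)·20 + (1/18)·24 + (1/36)·25 + (1/18)·30 + (1/36)·36 = 49/4
Expected profit = 49/4 − 10 = 9/4

9/4 dollars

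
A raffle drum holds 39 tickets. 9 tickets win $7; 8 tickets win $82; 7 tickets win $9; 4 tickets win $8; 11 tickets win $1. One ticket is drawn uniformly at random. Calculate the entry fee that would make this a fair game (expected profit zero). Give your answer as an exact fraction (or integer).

275/13 dollars

E[payout] = (9/39)·7 + (8/39)·82 + (7/39)·9 + (4/39)·8 + (11/39)·1 = 275/13
Fair fee = E[payout] = 275/13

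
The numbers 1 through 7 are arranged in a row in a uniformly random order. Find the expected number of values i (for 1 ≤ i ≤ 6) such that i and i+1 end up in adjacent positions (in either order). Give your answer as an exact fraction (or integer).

For each i ∈ {1,…,6}, let Xᵢ = 1 if i and i+1 are adjacent. P(Xᵢ=1) = 2·(7−1)!/7! = 2/7.
By linearity, E[ΣXᵢ] = (6)·(2/7) = 12/7.

12/7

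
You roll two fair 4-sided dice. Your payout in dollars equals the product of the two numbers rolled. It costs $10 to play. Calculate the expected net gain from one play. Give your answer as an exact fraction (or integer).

-15/4 dollars

Distribution of the product of the two numbers rolled: 1 w.p. 1/16, 2 w.p. 1/8, 3 w.p. 1/8, 4 w.p. 3/16, 6 w.p. 1/8, 8 w.p. 1/8, …
E[payout] = (1/16)·1 + (1/8)·2 + (1/8)·3 + (3/16)·4 + (1/8)·6 + (1/8)·8 + (1/16)·9 + (1/8)·12 + (1/16)·16 = 25/4
Expected profit = 25/4 − 10 = -15/4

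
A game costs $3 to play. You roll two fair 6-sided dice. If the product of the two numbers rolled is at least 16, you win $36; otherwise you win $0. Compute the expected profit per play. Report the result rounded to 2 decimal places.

$8.00

E[payout] = (25/36)·0 + (11/36)·36 = 11
Expected profit = 11 − 3 = 8 ≈ $8.00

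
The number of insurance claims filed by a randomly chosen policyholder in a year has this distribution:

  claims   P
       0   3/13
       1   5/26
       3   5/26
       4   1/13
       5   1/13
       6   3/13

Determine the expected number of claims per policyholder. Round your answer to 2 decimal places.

E[X] = (3/13)·0 + (5/26)·1 + (5/26)·3 + (1/13)·4 + (1/13)·5 + (3/13)·6
     = 37/13 ≈ 2.85

2.85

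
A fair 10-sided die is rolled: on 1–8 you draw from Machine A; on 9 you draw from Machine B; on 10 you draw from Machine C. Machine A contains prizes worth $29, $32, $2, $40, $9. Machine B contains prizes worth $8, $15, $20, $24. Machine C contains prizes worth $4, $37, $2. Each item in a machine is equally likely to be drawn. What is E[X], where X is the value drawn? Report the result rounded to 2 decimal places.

E[X | Machine A] = (29 + 32 + 2 + 40 + 9)/5 = 112/5
E[X | Machine B] = (8 + 15 + 20 + 24)/4 = 67/4
E[X | Machine C] = (4 + 37 + 2)/3 = 43/3
E[X] = (4/5)·112/5 + (1/10)·67/4 + (1/10)·43/3 = 12617/600 ≈ 21.03

$21.03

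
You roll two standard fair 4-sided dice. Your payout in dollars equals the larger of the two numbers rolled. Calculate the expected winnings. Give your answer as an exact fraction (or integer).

Distribution of the larger of the two numbers rolled: 1 w.p. 1/16, 2 w.p. 3/16, 3 w.p. 5/16, 4 w.p. 7/16
E[payout] = (1/16)·1 + (3/16)·2 + (5/16)·3 + (7/16)·4 = 25/8

25/8 dollars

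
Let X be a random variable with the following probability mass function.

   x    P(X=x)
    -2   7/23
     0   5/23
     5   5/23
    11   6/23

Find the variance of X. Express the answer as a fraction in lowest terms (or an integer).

E[X] = (7/23)·(-2) + (5/23)·0 + (5/23)·5 + (6/23)·11 = 77/23
E[X²] = (7/23)·4 + (5/23)·0 + (5/23)·25 + (6/23)·121 = 879/23
Var(X) = 879/23 − (77/23)² = 14288/529

14288/529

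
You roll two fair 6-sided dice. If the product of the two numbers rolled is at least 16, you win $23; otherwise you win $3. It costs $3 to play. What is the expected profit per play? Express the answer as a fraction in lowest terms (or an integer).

55/9 dollars

E[payout] = (25/36)·3 + (11/36)·23 = 82/9
Expected profit = 82/9 − 3 = 55/9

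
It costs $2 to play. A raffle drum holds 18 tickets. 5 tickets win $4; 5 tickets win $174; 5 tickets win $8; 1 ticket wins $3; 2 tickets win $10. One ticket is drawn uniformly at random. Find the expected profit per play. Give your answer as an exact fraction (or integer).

917/18 dollars

E[payout] = (5/18)·4 + (5/18)·174 + (5/18)·8 + (1/18)·3 + (2/18)·10 = 953/18
Expected profit = 953/18 − 2 = 917/18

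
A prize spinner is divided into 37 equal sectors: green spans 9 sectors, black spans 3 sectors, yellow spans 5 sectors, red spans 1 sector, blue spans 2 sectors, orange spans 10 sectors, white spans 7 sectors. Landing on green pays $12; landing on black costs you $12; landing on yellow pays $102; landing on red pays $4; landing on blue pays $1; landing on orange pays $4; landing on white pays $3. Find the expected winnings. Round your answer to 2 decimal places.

E[payout] = (9/37)·12 + (3/37)·(-12) + (5/37)·102 + (1/37)·4 + (2/37)·1 + (10/37)·4 + (7/37)·3 = 649/37
≈ $17.54

$17.54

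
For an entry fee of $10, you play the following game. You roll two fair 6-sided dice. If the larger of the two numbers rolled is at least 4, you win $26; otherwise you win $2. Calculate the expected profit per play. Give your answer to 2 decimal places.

E[payout] = (1/4)·2 + (3/4)·26 = 20
Expected profit = 20 − 10 = 10 ≈ $10.00

$10.00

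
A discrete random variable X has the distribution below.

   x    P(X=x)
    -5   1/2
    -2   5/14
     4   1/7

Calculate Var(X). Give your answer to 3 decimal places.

E[X] = (1/2)·(-5) + (5/14)·(-2) + (1/7)·4 = -37/14
E[X²] = (1/2)·25 + (5/14)·4 + (1/7)·16 = 227/14
Var(X) = 227/14 − (-37/14)² = 1809/196 ≈ 9.230

9.230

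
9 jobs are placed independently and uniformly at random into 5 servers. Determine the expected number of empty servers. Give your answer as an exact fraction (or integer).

262144/390625

Let Xⱼ=1 if server j is empty. P(Xⱼ=1) = ((5-1)/5)^9 = 262144/1953125.
By linearity, E[#empty] = 5·262144/1953125 = 262144/390625.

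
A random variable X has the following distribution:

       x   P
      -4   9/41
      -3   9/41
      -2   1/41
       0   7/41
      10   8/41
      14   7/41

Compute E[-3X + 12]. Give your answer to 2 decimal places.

E[-3x+12] = (9/41)·24 + (9/41)·21 + (1/41)·18 + (7/41)·12 + (8/41)·(-18) + (7/41)·(-30)
     = 153/41 ≈ 3.73

3.73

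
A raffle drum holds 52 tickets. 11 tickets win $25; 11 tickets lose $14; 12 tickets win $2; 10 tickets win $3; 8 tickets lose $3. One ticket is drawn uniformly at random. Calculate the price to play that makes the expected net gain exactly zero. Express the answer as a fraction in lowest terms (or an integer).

E[payout] = (11/52)·25 + (11/52)·(-14) + (12/52)·2 + (10/52)·3 + (8/52)·(-3) = 151/52
Fair fee = E[payout] = 151/52

151/52 dollars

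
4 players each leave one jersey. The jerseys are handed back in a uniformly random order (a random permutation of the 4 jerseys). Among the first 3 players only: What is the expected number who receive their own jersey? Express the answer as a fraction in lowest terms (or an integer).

3/4

Let Xᵢ = 1 if person i gets their own jersey. For each i, P(Xᵢ=1) = 1/4.
By linearity of expectation, E[X₁+…+X_3] = 3·(1/4) = 3/4.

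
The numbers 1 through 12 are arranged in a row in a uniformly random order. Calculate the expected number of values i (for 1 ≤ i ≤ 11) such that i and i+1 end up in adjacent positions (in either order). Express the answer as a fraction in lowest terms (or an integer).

11/6

For each i ∈ {1,…,11}, let Xᵢ = 1 if i and i+1 are adjacent. P(Xᵢ=1) = 2·(12−1)!/12! = 2/12.
By linearity, E[ΣXᵢ] = (11)·(2/12) = 11/6.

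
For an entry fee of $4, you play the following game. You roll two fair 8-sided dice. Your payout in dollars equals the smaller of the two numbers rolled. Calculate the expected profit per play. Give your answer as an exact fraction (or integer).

Distribution of the smaller of the two numbers rolled: 1 w.p. 15/64, 2 w.p. 13/64, 3 w.p. 11/64, 4 w.p. 9/64, 5 w.p. 7/64, 6 w.p. 5/64, …
E[payout] = (15/64)·1 + (13/64)·2 + (11/64)·3 + (9/64)·4 + (7/64)·5 + (5/64)·6 + (3/64)·7 + (1/64)·8 = 51/16
Expected profit = 51/16 − 4 = -13/16

-13/16 dollars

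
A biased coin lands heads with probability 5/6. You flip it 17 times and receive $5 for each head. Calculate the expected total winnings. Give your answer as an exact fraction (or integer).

425/6 dollars

E[#heads] = 17·5/6 = 85/6 (linearity over flips).
E[winnings] = 5·85/6 = 425/6.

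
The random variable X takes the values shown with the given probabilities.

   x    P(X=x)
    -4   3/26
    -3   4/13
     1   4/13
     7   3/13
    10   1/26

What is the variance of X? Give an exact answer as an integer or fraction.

3249/169

E[X] = (3/26)·(-4) + (4/13)·(-3) + (4/13)·1 + (3/13)·7 + (1/26)·10 = 12/13
E[X²] = (3/26)·16 + (4/13)·9 + (4/13)·1 + (3/13)·49 + (1/26)·100 = 261/13
Var(X) = 261/13 − (12/13)² = 3249/169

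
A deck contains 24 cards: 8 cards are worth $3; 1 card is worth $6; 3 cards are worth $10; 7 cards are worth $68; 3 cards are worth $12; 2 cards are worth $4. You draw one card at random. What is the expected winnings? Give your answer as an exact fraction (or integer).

145/6 dollars

E[payout] = (8/24)·3 + (1/24)·6 + (3/24)·10 + (7/24)·68 + (3/24)·12 + (2/24)·4 = 145/6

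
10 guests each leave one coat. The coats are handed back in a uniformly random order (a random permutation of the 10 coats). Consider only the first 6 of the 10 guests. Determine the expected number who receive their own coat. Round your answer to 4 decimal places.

0.6000

Let Xᵢ = 1 if person i gets their own coat. For each i, P(Xᵢ=1) = 1/10.
By linearity of expectation, E[X₁+…+X_6] = 6·(1/10) = 3/5.
≈ 0.6000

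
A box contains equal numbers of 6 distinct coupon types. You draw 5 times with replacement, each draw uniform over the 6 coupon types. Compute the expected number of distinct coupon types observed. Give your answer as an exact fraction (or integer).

Let Xⱼ=1 if type j appears at least once. P(Xⱼ=1) = 1 − ((6−1)/6)^5 = 4651/7776.
E[#distinct] = 6·4651/7776 = 4651/1296.

4651/1296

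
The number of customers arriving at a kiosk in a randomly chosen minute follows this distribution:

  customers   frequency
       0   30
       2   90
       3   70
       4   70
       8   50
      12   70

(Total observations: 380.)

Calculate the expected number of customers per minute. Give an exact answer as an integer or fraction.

Total = 380, so P(customers=0) = 30/380, etc.
E[X] = (3/38)·0 + (9/38)·2 + (7/38)·3 + (7/38)·4 + (5/38)·8 + (7/38)·12
     = 191/38

191/38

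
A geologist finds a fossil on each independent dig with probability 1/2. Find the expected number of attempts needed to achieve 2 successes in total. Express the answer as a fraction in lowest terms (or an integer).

By linearity (sum of 2 independent geometric waits), E[trials] = 2/p = 2/(1/2) = 4.

4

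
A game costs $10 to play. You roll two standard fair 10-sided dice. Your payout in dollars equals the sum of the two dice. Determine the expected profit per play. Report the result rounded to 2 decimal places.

$1.00

Distribution of the sum of the two dice: 2 w.p. 1/100, 3 w.p. 1/50, 4 w.p. 3/100, 5 w.p. 1/25, 6 w.p. 1/20, 7 w.p. 3/50, …
E[payout] = (1/100)·2 + (1/50)·3 + (3/100)·4 + (1/25)·5 + (1/20)·6 + (3/50)·7 + (7/100)·8 + (2/25)·9 + (9/100)·10 + (1/10)·11 + (9/100)·12 + (2/25)·13 + (7/100)·14 + (3/50)·15 + (1/20)·16 + (1/25)·17 + (3/100)·18 + (1/50)·19 + (1/100)·20 = 11
Expected profit = 11 − 10 = 1 ≈ $1.00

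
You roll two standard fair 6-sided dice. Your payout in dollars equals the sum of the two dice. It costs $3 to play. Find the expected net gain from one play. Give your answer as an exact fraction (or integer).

$4

Distribution of the sum of the two dice: 2 w.p. 1/36, 3 w.p. 1/18, 4 w.p. 1/12, 5 w.p. 1/9, 6 w.p. 5/36, 7 w.p. 1/6, …
E[payout] = (1/36)·2 + (1/18)·3 + (1/12)·4 + (1/9)·5 + (5/36)·6 + (1/6)·7 + (5/36)·8 + (1/9)·9 + (1/12)·10 + (1/18)·11 + (1/36)·12 = 7
Expected profit = 7 − 3 = 4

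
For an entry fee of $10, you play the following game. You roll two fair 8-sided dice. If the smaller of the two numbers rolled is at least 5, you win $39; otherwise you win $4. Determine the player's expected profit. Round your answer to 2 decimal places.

$2.75

E[payout] = (3/4)·4 + (1/4)·39 = 51/4
Expected profit = 51/4 − 10 = 11/4 ≈ $2.75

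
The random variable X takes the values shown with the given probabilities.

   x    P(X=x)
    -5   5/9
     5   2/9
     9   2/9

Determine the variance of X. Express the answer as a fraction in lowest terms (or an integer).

112/3

E[X] = (5/9)·(-5) + (2/9)·5 + (2/9)·9 = 1/3
E[X²] = (5/9)·25 + (2/9)·25 + (2/9)·81 = 337/9
Var(X) = 337/9 − (1/3)² = 112/3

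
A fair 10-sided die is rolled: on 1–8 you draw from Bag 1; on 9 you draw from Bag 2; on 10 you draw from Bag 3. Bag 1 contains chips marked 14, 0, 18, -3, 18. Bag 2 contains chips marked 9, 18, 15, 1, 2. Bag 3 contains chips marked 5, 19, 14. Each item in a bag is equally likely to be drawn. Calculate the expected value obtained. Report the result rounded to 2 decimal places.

9.69

E[X | Bag 1] = (14 + 0 + 18 − 3 + 18)/5 = 47/5
E[X | Bag 2] = (9 + 18 + 15 + 1 + 2)/5 = 9
E[X | Bag 3] = (5 + 19 + 14)/3 = 38/3
E[X] = (4/5)·47/5 + (1/10)·9 + (1/10)·38/3 = 1453/150 ≈ 9.69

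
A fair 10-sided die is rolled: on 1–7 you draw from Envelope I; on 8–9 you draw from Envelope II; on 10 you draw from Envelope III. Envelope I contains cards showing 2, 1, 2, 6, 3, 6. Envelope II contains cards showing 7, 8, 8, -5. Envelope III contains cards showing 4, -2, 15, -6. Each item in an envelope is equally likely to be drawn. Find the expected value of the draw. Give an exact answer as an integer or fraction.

421/120

E[X | Envelope I] = (2 + 1 + 2 + 6 + 3 + 6)/6 = 10/3
E[X | Envelope II] = (7 + 8 + 8 − 5)/4 = 9/2
E[X | Envelope III] = (4 − 2 + 15 − 6)/4 = 11/4
E[X] = (7/10)·10/3 + (1/5)·9/2 + (1/10)·11/4 = 421/120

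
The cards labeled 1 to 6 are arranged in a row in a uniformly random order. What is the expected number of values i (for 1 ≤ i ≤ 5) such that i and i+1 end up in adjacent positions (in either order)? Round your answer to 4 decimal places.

1.6667

For each i ∈ {1,…,5}, let Xᵢ = 1 if i and i+1 are adjacent. P(Xᵢ=1) = 2·(6−1)!/6! = 2/6.
By linearity, E[ΣXᵢ] = (5)·(2/6) = 5/3.
≈ 1.6667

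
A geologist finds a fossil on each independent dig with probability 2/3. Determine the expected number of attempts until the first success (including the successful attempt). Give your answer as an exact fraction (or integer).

3/2

For a geometric distribution, E[trials] = 1/p = 1/(2/3) = 3/2.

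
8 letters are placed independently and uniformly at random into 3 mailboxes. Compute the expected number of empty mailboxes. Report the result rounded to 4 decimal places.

0.1171

Let Xⱼ=1 if mailbox j is empty. P(Xⱼ=1) = ((3-1)/3)^8 = 256/6561.
By linearity, E[#empty] = 3·256/6561 = 256/2187.
≈ 0.1171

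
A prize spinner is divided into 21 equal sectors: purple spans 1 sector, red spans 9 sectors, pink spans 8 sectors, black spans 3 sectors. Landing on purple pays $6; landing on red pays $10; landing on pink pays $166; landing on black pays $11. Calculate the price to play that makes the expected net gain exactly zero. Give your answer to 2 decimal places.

E[payout] = (1/21)·6 + (9/21)·10 + (8/21)·166 + (3/21)·11 = 1457/21
Fair fee = E[payout] = 1457/21 ≈ $69.38

$69.38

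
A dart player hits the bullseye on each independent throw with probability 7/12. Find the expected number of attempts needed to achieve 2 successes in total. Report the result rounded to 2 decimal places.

By linearity (sum of 2 independent geometric waits), E[trials] = 2/p = 2/(7/12) = 24/7.
≈ 3.43

3.43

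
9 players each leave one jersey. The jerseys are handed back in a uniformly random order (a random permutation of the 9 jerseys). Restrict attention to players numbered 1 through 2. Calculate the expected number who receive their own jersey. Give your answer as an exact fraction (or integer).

2/9

Let Xᵢ = 1 if person i gets their own jersey. For each i, P(Xᵢ=1) = 1/9.
By linearity of expectation, E[X₁+…+X_2] = 2·(1/9) = 2/9.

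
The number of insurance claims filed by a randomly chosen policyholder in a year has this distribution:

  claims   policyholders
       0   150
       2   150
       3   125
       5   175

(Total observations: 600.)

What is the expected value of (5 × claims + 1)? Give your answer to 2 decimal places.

13.92

Total = 600, so P(claims=0) = 150/600, etc.
E[5x+1] = (1/4)·1 + (1/4)·11 + (5/24)·16 + (7/24)·26
     = 167/12 ≈ 13.92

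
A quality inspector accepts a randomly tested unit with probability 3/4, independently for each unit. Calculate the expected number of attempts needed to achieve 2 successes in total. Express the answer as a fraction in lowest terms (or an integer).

By linearity (sum of 2 independent geometric waits), E[trials] = 2/p = 2/(3/4) = 8/3.

8/3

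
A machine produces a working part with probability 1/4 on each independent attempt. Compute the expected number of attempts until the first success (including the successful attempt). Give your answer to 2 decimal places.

4.00

For a geometric distribution, E[trials] = 1/p = 1/(1/4) = 4.
≈ 4.00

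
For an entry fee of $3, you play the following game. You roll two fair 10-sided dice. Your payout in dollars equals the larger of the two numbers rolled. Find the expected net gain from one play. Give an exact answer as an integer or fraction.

83/20 dollars

Distribution of the larger of the two numbers rolled: 1 w.p. 1/100, 2 w.p. 3/100, 3 w.p. 1/20, 4 w.p. 7/100, 5 w.p. 9/100, 6 w.p. 11/100, …
E[payout] = (1/100)·1 + (3/100)·2 + (1/20)·3 + (7/100)·4 + (9/100)·5 + (11/100)·6 + (13/100)·7 + (3/20)·8 + (17/100)·9 + (19/100)·10 = 143/20
Expected profit = 143/20 − 3 = 83/20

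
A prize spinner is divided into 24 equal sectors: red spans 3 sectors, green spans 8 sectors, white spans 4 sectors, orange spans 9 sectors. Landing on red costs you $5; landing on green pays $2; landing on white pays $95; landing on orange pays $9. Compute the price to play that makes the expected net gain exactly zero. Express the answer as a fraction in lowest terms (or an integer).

E[payout] = (3/24)·(-5) + (8/24)·2 + (4/24)·95 + (9/24)·9 = 77/4
Fair fee = E[payout] = 77/4

77/4 dollars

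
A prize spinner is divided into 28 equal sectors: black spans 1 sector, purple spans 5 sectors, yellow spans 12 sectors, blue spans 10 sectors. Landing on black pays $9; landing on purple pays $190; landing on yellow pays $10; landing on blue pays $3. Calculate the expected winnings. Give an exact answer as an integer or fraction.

1109/28 dollars

E[payout] = (1/28)·9 + (5/28)·190 + (12/28)·10 + (10/28)·3 = 1109/28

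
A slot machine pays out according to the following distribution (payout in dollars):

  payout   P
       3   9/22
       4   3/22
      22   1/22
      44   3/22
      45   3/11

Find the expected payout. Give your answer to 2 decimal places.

$21.05

E[X] = (9/22)·3 + (3/22)·4 + (1/22)·22 + (3/22)·44 + (3/11)·45
     = 463/22 ≈ 21.05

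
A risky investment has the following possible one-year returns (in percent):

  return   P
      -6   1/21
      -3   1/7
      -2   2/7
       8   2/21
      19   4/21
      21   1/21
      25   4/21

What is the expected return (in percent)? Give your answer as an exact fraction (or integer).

62/7

E[X] = (1/21)·(-6) + (1/7)·(-3) + (2/7)·(-2) + (2/21)·8 + (4/21)·19 + (1/21)·21 + (4/21)·25
     = 62/7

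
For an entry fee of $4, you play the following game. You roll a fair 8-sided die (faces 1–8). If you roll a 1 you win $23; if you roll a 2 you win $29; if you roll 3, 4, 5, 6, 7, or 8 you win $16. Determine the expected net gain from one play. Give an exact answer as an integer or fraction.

E[payout] = (3/4)·16 + (1/8)·23 + (1/8)·29 = 37/2
Expected profit = 37/2 − 4 = 29/2

29/2 dollars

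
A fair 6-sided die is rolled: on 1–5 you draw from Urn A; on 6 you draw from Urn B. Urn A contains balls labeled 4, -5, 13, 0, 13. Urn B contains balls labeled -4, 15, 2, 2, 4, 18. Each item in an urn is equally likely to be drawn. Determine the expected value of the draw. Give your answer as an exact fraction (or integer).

187/36

E[X | Urn A] = (4 − 5 + 13 + 0 + 13)/5 = 5
E[X | Urn B] = (-4 + 15 + 2 + 2 + 4 + 18)/6 = 37/6
E[X] = (5/6)·5 + (1/6)·37/6 = 187/36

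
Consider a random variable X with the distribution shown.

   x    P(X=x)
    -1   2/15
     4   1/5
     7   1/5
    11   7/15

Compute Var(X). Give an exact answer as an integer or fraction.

444/25

E[X] = (2/15)·(-1) + (1/5)·4 + (1/5)·7 + (7/15)·11 = 36/5
E[X²] = (2/15)·1 + (1/5)·16 + (1/5)·49 + (7/15)·121 = 348/5
Var(X) = 348/5 − (36/5)² = 444/25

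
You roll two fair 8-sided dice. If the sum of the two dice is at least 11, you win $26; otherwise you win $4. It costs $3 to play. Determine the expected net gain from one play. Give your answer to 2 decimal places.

E[payout] = (43/64)·4 + (21/64)·26 = 359/32
Expected profit = 359/32 − 3 = 263/32 ≈ $8.22

$8.22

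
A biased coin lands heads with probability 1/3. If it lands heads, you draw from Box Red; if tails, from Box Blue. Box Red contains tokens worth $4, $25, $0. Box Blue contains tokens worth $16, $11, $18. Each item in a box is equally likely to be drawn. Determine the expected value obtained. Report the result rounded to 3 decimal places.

$13.222

E[X | Box Red] = (4 + 25 + 0)/3 = 29/3
E[X | Box Blue] = (16 + 11 + 18)/3 = 15
E[X] = (1/3)·29/3 + (2/3)·15 = 119/9 ≈ 13.222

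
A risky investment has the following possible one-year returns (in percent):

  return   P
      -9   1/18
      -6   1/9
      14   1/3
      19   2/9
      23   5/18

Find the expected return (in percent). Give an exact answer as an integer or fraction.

E[X] = (1/18)·(-9) + (1/9)·(-6) + (1/3)·14 + (2/9)·19 + (5/18)·23
     = 127/9

127/9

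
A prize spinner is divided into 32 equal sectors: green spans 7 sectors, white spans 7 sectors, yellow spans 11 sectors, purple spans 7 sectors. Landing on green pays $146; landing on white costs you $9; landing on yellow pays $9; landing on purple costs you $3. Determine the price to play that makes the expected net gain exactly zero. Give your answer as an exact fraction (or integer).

1037/32 dollars

E[payout] = (7/32)·146 + (7/32)·(-9) + (11/32)·9 + (7/32)·(-3) = 1037/32
Fair fee = E[payout] = 1037/32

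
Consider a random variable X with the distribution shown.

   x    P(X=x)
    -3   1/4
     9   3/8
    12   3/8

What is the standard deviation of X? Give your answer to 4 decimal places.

5.9883

E[X] = 57/8, E[X²] = 693/8
Var(X) = E[X²] − (E[X])² = 693/8 − 3249/64 = 2295/64
SD(X) = √(2295/64) ≈ 5.9883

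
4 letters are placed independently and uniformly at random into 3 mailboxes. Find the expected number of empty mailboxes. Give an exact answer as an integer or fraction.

16/27

Let Xⱼ=1 if mailbox j is empty. P(Xⱼ=1) = ((3-1)/3)^4 = 16/81.
By linearity, E[#empty] = 3·16/81 = 16/27.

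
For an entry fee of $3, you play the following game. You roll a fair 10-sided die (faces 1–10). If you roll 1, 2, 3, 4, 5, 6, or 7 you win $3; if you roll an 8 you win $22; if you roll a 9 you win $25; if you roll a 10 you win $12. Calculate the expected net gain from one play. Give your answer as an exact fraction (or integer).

E[payout] = (7/10)·3 + (1/10)·12 + (1/10)·22 + (1/10)·25 = 8
Expected profit = 8 − 3 = 5

$5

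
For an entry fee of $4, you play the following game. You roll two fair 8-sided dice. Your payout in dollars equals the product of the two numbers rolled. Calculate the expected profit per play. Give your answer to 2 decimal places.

$16.25

Distribution of the product of the two numbers rolled: 1 w.p. 1/64, 2 w.p. 1/32, 3 w.p. 1/32, 4 w.p. 3/64, 5 w.p. 1/32, 6 w.p. 1/16, …
E[payout] = (1/64)·1 + (1/32)·2 + (1/32)·3 + (3/64)·4 + (1/32)·5 + (1/16)·6 + (1/32)·7 + (1/16)·8 + (1/64)·9 + (1/32)·10 + (1/16)·12 + (1/32)·14 + (1/32)·15 + (3/64)·16 + (1/32)·18 + (1/32)·20 + (1/32)·21 + (1/16)·24 + (1/64)·25 + (1/32)·28 + (1/32)·30 + (1/32)·32 + (1/32)·35 + (1/64)·36 + (1/32)·40 + (1/32)·42 + (1/32)·48 + (1/64)·49 + (1/32)·56 + (1/64)·64 = 81/4
Expected profit = 81/4 − 4 = 65/4 ≈ $16.25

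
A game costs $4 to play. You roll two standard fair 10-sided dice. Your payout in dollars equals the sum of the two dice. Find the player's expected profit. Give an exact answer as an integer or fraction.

Distribution of the sum of the two dice: 2 w.p. 1/100, 3 w.p. 1/50, 4 w.p. 3/100, 5 w.p. 1/25, 6 w.p. 1/20, 7 w.p. 3/50, …
E[payout] = (1/100)·2 + (1/50)·3 + (3/100)·4 + (1/25)·5 + (1/20)·6 + (3/50)·7 + (7/100)·8 + (2/25)·9 + (9/100)·10 + (1/10)·11 + (9/100)·12 + (2/25)·13 + (7/100)·14 + (3/50)·15 + (1/20)·16 + (1/25)·17 + (3/100)·18 + (1/50)·19 + (1/100)·20 = 11
Expected profit = 11 − 4 = 7

$7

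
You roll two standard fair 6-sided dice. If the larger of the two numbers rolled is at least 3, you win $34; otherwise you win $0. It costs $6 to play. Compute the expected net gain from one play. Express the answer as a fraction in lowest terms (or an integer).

E[payout] = (1/9)·0 + (8/9)·34 = 272/9
Expected profit = 272/9 − 6 = 218/9

218/9 dollars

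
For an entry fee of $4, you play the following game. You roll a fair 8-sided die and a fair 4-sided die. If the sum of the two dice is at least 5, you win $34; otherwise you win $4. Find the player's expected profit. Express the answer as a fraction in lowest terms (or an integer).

195/8 dollars

E[payout] = (3/16)·4 + (13/16)·34 = 227/8
Expected profit = 227/8 − 4 = 195/8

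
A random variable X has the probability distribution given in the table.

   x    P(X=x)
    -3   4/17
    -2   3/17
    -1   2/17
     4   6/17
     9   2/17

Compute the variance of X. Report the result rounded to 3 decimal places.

E[X] = (4/17)·(-3) + (3/17)·(-2) + (2/17)·(-1) + (6/17)·4 + (2/17)·9 = 22/17
E[X²] = (4/17)·9 + (3/17)·4 + (2/17)·1 + (6/17)·16 + (2/17)·81 = 308/17
Var(X) = 308/17 − (22/17)² = 4752/289 ≈ 16.443

16.443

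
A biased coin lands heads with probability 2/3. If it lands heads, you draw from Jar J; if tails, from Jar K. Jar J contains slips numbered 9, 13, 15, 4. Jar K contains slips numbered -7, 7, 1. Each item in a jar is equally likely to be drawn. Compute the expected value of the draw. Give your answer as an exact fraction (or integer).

125/18

E[X | Jar J] = (9 + 13 + 15 + 4)/4 = 41/4
E[X | Jar K] = (-7 + 7 + 1)/3 = 1/3
E[X] = (2/3)·41/4 + (1/3)·1/3 = 125/18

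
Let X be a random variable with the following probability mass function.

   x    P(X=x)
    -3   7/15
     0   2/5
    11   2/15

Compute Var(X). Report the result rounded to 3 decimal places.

20.329

E[X] = (7/15)·(-3) + (2/5)·0 + (2/15)·11 = 1/15
E[X²] = (7/15)·9 + (2/5)·0 + (2/15)·121 = 61/3
Var(X) = 61/3 − (1/15)² = 4574/225 ≈ 20.329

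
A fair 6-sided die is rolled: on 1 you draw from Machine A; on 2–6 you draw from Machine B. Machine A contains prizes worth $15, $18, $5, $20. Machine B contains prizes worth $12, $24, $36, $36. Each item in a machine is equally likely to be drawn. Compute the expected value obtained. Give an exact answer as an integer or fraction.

299/12 dollars

E[X | Machine A] = (15 + 18 + 5 + 20)/4 = 29/2
E[X | Machine B] = (12 + 24 + 36 + 36)/4 = 27
E[X] = (1/6)·29/2 + (5/6)·27 = 299/12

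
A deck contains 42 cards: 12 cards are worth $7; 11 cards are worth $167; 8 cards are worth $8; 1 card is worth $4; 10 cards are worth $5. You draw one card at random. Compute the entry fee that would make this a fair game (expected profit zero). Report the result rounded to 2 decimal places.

$48.55

E[payout] = (12/42)·7 + (11/42)·167 + (8/42)·8 + (1/42)·4 + (10/42)·5 = 2039/42
Fair fee = E[payout] = 2039/42 ≈ $48.55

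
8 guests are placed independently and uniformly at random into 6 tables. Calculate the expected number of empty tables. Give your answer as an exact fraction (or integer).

Let Xⱼ=1 if table j is empty. P(Xⱼ=1) = ((6-1)/6)^8 = 390625/1679616.
By linearity, E[#empty] = 6·390625/1679616 = 390625/279936.

390625/279936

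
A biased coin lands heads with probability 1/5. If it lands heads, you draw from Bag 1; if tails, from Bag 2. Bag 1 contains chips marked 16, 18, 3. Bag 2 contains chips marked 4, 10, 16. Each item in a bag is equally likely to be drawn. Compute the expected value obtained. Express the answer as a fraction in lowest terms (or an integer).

157/15

E[X | Bag 1] = (16 + 18 + 3)/3 = 37/3
E[X | Bag 2] = (4 + 10 + 16)/3 = 10
E[X] = (1/5)·37/3 + (4/5)·10 = 157/15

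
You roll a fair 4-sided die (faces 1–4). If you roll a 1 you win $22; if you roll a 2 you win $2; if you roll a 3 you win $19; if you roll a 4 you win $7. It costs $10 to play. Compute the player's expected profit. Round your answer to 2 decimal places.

E[payout] = (1/4)·2 + (1/4)·7 + (1/4)·19 + (1/4)·22 = 25/2
Expected profit = 25/2 − 10 = 5/2 ≈ $2.50

$2.50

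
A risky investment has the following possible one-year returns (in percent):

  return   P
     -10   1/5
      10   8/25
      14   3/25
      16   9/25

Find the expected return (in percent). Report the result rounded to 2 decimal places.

8.64

E[X] = (1/5)·(-10) + (8/25)·10 + (3/25)·14 + (9/25)·16
     = 216/25 ≈ 8.64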